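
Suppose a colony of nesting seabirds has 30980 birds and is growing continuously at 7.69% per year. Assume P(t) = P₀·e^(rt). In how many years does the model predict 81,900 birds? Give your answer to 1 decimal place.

81900 = 30980 · e^(0.0769·t)
t = ln(81900/30980) / 0.0769 = ln(2.64364) / 0.0769 = 0.97216 / 0.0769

t ≈ 12.6 years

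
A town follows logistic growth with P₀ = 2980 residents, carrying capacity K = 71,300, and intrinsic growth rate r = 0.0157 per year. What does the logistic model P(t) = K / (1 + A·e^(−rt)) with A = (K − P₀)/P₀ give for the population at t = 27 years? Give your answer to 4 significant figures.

≈ 4,455 residents

A = (71300 − 2980)/2980 = 22.92617
P(27) = 71300 / (1 + 22.92617·e^(−0.0157·27)) = 71300 / (1 + 22.92617·0.654489)
= 71300 / 16.00494 ≈ 4454.88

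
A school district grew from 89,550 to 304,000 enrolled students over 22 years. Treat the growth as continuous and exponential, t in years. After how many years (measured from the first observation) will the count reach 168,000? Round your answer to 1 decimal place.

t ≈ 11.3 years

r = ln(304000/89550) / 22 ≈ 0.055556 per year
t = ln(168000/89550) / r = 0.62917 / 0.055556 ≈ 11.325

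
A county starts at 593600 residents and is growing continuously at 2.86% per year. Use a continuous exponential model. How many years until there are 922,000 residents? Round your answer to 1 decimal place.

t ≈ 15.4 years

922000 = 593600 · e^(0.0286·t)
t = ln(922000/593600) / 0.0286 = ln(1.55323) / 0.0286 = 0.44034 / 0.0286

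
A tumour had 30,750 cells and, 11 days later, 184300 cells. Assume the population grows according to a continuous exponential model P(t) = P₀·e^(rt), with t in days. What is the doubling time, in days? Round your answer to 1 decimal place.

doubling time ≈ 4.3 days

r = ln(184300/30750) / 11 = ln(5.9935) / 11 ≈ 0.162789 per day
doubling time = ln 2 / |r| = 0.69315 / 0.162789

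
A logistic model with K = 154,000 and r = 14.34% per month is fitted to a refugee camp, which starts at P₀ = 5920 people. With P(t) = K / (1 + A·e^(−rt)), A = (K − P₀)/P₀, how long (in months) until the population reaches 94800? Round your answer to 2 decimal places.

A = (154000 − 5920)/5920 = 25.01351
94800 = 154000/(1 + 25.01351·e^(−0.1434t)) → 1 + 25.01351·e^(−0.1434t) = 1.62447
e^(−0.1434t) = 0.024965 → t = ln(40.05542)/0.1434 = 3.69026/0.1434

t ≈ 25.73 months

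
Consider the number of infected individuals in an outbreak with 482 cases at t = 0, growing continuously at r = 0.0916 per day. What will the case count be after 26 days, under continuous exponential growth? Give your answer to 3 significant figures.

P(26) = 482 · e^(0.0916·26) = 482 · e^(2.3816)
= 482 · 10.8222 ≈ 5216.3

≈ 5,220 cases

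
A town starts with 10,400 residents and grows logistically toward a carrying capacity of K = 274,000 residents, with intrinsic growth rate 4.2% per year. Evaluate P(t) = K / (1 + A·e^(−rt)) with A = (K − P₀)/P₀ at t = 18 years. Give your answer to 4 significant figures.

≈ 21,240 residents

A = (274000 − 10400)/10400 = 25.34615
P(18) = 274000 / (1 + 25.34615·e^(−0.042·18)) = 274000 / (1 + 25.34615·0.469541)
= 274000 / 12.90105 ≈ 21238.57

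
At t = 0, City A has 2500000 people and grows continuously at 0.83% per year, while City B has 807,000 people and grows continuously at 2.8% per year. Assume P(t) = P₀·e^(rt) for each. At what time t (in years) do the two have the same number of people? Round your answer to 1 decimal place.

2500000·e^(0.0083t) = 807000·e^(0.028t)
2500000/807000 = e^((0.028 − 0.0083)t) → ln(3.09789) = 0.0197·t
t = 1.13072 / 0.0197

t ≈ 57.4 years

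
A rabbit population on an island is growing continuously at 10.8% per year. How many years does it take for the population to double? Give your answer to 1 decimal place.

doubling time ≈ 6.4 years

doubling time = ln(2) / |r| = 0.69315 / 0.108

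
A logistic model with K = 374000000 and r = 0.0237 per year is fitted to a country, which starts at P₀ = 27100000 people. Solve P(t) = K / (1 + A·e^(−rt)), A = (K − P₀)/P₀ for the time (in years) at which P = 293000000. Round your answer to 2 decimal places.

t ≈ 161.82 years

A = (374000000 − 27100000)/27100000 = 12.80074
293000000 = 374000000/(1 + 12.80074·e^(−0.0237t)) → 1 + 12.80074·e^(−0.0237t) = 1.27645
e^(−0.0237t) = 0.021596 → t = ln(46.3039)/0.0237 = 3.83523/0.0237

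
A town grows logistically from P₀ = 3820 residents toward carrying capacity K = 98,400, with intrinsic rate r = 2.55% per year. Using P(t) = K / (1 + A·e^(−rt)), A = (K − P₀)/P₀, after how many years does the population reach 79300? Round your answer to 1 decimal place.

t ≈ 181.7 years

A = (98400 − 3820)/3820 = 24.75916
79300 = 98400/(1 + 24.75916·e^(−0.0255t)) → 1 + 24.75916·e^(−0.0255t) = 1.24086
e^(−0.0255t) = 0.009728 → t = ln(102.79589)/0.0255 = 4.63275/0.0255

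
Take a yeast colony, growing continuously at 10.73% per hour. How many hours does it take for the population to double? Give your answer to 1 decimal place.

doubling time ≈ 6.5 hours

doubling time = ln(2) / |r| = 0.69315 / 0.1073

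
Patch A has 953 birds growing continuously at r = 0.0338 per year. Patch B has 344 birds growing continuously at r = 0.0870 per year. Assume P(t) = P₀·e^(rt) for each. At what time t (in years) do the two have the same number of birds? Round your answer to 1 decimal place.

953·e^(0.0338t) = 344·e^(0.087t)
953/344 = e^((0.087 − 0.0338)t) → ln(2.77035) = 0.0532·t
t = 1.01897 / 0.0532

t ≈ 19.2 years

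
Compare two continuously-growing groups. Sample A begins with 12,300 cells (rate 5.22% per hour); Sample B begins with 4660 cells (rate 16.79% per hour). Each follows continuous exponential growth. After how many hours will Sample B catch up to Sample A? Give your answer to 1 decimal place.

12300·e^(0.0522t) = 4660·e^(0.1679t)
12300/4660 = e^((0.1679 − 0.0522)t) → ln(2.63948) = 0.1157·t
t = 0.97058 / 0.1157

t ≈ 8.4 hours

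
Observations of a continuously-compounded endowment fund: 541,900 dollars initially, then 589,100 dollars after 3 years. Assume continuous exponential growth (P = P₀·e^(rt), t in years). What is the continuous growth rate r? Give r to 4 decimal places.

589100 = 541900 · e^(r·3)
e^(3r) = 589100/541900 = 1.0871
r = ln(1.0871) / 3 = 0.08351 / 3

r ≈ 0.0278 per year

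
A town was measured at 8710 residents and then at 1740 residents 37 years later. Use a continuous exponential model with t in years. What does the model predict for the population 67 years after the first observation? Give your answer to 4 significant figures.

r = ln(1740/8710) / 37 ≈ -0.043529 per year
P(67) = 8710 · e^(-0.043529·67) = 8710 · 0.05412 ≈ 471.42

≈ 471.4 residents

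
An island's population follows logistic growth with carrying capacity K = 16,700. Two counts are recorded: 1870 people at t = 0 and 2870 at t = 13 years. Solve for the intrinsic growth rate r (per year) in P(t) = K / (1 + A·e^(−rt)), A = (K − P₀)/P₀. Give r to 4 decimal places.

A = (16700 − 1870)/1870 = 7.93048
2870 = 16700/(1 + 7.93048·e^(−r·13)) → e^(−13r) = (5.81882 − 1)/7.93048 = 0.607632
r = −ln(0.607632)/13 = 0.49819/13

r ≈ 0.0383 per year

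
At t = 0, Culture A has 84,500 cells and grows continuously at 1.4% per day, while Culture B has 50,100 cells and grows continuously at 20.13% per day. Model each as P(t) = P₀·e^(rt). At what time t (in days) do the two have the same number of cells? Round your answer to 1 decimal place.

84500·e^(0.014t) = 50100·e^(0.2013t)
84500/50100 = e^((0.2013 − 0.014)t) → ln(1.68663) = 0.1873·t
t = 0.52273 / 0.1873

t ≈ 2.8 days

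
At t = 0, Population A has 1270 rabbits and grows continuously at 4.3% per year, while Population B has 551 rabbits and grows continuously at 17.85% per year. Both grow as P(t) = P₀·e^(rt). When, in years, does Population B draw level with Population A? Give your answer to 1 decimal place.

1270·e^(0.043t) = 551·e^(0.1785t)
1270/551 = e^((0.1785 − 0.043)t) → ln(2.3049) = 0.1355·t
t = 0.83504 / 0.1355

t ≈ 6.2 years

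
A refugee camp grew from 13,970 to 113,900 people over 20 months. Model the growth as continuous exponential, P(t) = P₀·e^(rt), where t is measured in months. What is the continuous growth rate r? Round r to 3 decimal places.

r ≈ 0.105 per month

113900 = 13970 · e^(r·20)
e^(20r) = 113900/13970 = 8.15319
r = ln(8.15319) / 20 = 2.09841 / 20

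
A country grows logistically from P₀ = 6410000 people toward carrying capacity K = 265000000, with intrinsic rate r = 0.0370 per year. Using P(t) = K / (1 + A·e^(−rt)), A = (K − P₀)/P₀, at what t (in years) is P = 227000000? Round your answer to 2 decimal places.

t ≈ 148.24 years

A = (265000000 − 6410000)/6410000 = 40.34165
227000000 = 265000000/(1 + 40.34165·e^(−0.037t)) → 1 + 40.34165·e^(−0.037t) = 1.1674
e^(−0.037t) = 0.00415 → t = ln(240.9883)/0.037 = 5.48475/0.037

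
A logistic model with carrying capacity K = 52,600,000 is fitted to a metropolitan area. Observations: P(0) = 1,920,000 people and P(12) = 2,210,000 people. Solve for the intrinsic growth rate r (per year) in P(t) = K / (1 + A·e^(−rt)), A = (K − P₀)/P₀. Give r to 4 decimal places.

A = (52600000 − 1920000)/1920000 = 26.39583
2210000 = 52600000/(1 + 26.39583·e^(−r·12)) → e^(−12r) = (23.8009 − 1)/26.39583 = 0.863807
r = −ln(0.863807)/12 = 0.14641/12

r ≈ 0.0122 per year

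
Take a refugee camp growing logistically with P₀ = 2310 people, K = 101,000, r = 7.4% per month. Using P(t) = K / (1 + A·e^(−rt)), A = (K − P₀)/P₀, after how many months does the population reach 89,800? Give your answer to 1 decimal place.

A = (101000 − 2310)/2310 = 42.72294
89800 = 101000/(1 + 42.72294·e^(−0.074t)) → 1 + 42.72294·e^(−0.074t) = 1.12472
e^(−0.074t) = 0.002919 → t = ln(342.54646)/0.074 = 5.83641/0.074

t ≈ 78.9 months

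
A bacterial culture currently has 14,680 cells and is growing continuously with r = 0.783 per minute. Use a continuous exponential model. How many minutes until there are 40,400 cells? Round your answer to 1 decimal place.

40400 = 14680 · e^(0.783·t)
t = ln(40400/14680) / 0.783 = ln(2.75204) / 0.783 = 1.01234 / 0.783

t ≈ 1.3 minutes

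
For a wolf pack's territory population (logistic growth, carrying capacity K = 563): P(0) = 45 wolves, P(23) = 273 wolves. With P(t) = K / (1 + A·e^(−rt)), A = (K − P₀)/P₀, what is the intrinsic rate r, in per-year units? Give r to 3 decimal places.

r ≈ 0.104 per year

A = (563 − 45)/45 = 11.51111
273 = 563/(1 + 11.51111·e^(−r·23)) → e^(−23r) = (2.06227 − 1)/11.51111 = 0.092282
r = −ln(0.092282)/23 = 2.3829/23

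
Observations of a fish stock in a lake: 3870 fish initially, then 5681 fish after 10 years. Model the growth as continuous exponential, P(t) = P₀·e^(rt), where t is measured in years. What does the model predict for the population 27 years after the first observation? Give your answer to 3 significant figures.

≈ 10,900 fish

r = ln(5681/3870) / 10 ≈ 0.038387 per year
P(27) = 3870 · e^(0.038387·27) = 3870 · 2.81921 ≈ 10910.34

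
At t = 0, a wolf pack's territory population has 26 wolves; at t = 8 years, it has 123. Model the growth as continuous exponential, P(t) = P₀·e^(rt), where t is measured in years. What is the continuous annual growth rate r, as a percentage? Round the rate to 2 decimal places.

123 = 26 · e^(r·8)
e^(8r) = 123/26 = 4.73077
r = ln(4.73077) / 8 = 1.55409 / 8

r ≈ 19.43% per year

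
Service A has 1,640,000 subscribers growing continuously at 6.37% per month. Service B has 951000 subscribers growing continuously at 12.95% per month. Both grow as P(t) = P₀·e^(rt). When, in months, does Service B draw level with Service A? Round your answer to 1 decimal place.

t ≈ 8.3 months

1640000·e^(0.0637t) = 951000·e^(0.1295t)
1640000/951000 = e^((0.1295 − 0.0637)t) → ln(1.7245) = 0.0658·t
t = 0.54494 / 0.0658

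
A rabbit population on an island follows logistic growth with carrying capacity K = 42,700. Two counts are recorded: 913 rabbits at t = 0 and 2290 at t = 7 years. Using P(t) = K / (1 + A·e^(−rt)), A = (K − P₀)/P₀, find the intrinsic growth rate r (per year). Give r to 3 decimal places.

r ≈ 0.136 per year

A = (42700 − 913)/913 = 45.76889
2290 = 42700/(1 + 45.76889·e^(−r·7)) → e^(−7r) = (18.64629 − 1)/45.76889 = 0.385552
r = −ln(0.385552)/7 = 0.95308/7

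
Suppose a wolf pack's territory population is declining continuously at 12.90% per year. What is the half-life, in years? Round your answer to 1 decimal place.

half-life ≈ 5.4 years

half-life = ln(2) / |r| = 0.69315 / 0.129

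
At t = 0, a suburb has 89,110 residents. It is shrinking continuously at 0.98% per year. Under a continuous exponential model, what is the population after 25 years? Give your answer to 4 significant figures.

P(25) = 89110 · e^(-0.0098·25) = 89110 · e^(-0.245)
= 89110 · 0.7827 ≈ 69746.8

≈ 69,750 residents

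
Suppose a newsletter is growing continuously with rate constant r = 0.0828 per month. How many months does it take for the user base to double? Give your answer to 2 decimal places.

doubling time ≈ 8.37 months

doubling time = ln(2) / |r| = 0.69315 / 0.0828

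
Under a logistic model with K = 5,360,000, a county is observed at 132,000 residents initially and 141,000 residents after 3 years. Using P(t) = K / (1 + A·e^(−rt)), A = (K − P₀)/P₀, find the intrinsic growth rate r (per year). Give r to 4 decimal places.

A = (5360000 − 132000)/132000 = 39.60606
141000 = 5360000/(1 + 39.60606·e^(−r·3)) → e^(−3r) = (38.01418 − 1)/39.60606 = 0.934559
r = −ln(0.934559)/3 = 0.06768/3

r ≈ 0.0226 per year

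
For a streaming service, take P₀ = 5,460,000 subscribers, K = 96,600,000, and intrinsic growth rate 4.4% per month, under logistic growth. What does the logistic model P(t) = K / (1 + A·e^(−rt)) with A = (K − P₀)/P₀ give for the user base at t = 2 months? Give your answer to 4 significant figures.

A = (96600000 − 5460000)/5460000 = 16.69231
P(2) = 96600000 / (1 + 16.69231·e^(−0.044·2)) = 96600000 / (1 + 16.69231·0.915761)
= 96600000 / 16.28616 ≈ 5931415.77

≈ 5,931,000 subscribers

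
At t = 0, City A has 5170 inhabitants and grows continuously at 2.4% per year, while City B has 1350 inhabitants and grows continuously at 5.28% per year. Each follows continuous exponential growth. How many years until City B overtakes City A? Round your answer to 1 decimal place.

t ≈ 46.6 years

5170·e^(0.024t) = 1350·e^(0.0528t)
5170/1350 = e^((0.0528 − 0.024)t) → ln(3.82963) = 0.0288·t
t = 1.34277 / 0.0288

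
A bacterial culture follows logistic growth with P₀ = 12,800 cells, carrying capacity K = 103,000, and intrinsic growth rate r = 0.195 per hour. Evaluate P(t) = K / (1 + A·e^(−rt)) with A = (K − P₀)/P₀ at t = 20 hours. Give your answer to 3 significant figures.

≈ 90,100 cells

A = (103000 − 12800)/12800 = 7.04688
P(20) = 103000 / (1 + 7.04688·e^(−0.195·20)) = 103000 / (1 + 7.04688·0.020242)
= 103000 / 1.14264 ≈ 90141.95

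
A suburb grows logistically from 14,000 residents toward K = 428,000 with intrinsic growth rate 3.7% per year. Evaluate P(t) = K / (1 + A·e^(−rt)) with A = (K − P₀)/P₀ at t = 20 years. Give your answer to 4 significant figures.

A = (428000 − 14000)/14000 = 29.57143
P(20) = 428000 / (1 + 29.57143·e^(−0.037·20)) = 428000 / (1 + 29.57143·0.477114)
= 428000 / 15.10894 ≈ 28327.6

≈ 28,330 residents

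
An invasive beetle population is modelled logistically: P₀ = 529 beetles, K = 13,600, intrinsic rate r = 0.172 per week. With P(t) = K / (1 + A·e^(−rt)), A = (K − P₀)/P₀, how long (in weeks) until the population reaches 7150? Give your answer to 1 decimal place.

A = (13600 − 529)/529 = 24.70888
7150 = 13600/(1 + 24.70888·e^(−0.172t)) → 1 + 24.70888·e^(−0.172t) = 1.9021
e^(−0.172t) = 0.036509 → t = ln(27.39047)/0.172 = 3.3102/0.172

t ≈ 19.2 weeks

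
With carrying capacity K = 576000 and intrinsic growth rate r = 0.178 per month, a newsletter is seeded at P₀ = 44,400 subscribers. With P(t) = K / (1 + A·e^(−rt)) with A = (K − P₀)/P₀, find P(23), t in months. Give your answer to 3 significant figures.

≈ 480,000 subscribers

A = (576000 − 44400)/44400 = 11.97297
P(23) = 576000 / (1 + 11.97297·e^(−0.178·23)) = 576000 / (1 + 11.97297·0.016672)
= 576000 / 1.19962 ≈ 480152.72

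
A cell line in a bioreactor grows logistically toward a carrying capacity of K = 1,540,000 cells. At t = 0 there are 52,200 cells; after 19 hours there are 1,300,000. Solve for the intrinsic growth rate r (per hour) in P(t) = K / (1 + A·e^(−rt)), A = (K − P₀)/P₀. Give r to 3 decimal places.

A = (1540000 − 52200)/52200 = 28.50192
1300000 = 1540000/(1 + 28.50192·e^(−r·19)) → e^(−19r) = (1.18462 − 1)/28.50192 = 0.006477
r = −ln(0.006477)/19 = 5.03945/19

r ≈ 0.265 per hour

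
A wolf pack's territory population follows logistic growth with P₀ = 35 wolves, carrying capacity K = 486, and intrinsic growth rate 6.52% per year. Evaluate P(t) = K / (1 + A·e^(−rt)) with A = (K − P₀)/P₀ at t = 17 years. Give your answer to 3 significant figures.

≈ 92.5 wolves

A = (486 − 35)/35 = 12.88571
P(17) = 486 / (1 + 12.88571·e^(−0.0652·17)) = 486 / (1 + 12.88571·0.330087)
= 486 / 5.2534 ≈ 92.51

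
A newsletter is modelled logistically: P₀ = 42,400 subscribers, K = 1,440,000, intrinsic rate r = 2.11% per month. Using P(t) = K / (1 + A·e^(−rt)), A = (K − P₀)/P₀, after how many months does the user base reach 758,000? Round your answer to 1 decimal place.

A = (1440000 − 42400)/42400 = 32.96226
758000 = 1440000/(1 + 32.96226·e^(−0.0211t)) → 1 + 32.96226·e^(−0.0211t) = 1.89974
e^(−0.0211t) = 0.027296 → t = ln(36.63548)/0.0211 = 3.60102/0.0211

t ≈ 170.7 months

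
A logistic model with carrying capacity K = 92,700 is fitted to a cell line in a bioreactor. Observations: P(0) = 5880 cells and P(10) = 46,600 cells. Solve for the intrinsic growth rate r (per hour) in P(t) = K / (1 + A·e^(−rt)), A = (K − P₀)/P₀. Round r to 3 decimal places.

r ≈ 0.270 per hour

A = (92700 − 5880)/5880 = 14.76531
46600 = 92700/(1 + 14.76531·e^(−r·10)) → e^(−10r) = (1.98927 − 1)/14.76531 = 0.067
r = −ln(0.067)/10 = 2.70307/10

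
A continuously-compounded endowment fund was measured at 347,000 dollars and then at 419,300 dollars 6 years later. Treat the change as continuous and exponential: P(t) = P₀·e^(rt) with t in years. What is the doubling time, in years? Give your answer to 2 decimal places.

doubling time ≈ 21.97 years

r = ln(419300/347000) / 6 = ln(1.20836) / 6 ≈ 0.031544 per year
doubling time = ln 2 / |r| = 0.69315 / 0.031544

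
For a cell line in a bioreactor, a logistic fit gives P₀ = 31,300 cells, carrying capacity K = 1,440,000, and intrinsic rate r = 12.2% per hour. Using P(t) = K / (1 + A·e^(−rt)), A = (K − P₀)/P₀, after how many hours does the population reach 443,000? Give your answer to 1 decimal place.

A = (1440000 − 31300)/31300 = 45.00639
443000 = 1440000/(1 + 45.00639·e^(−0.122t)) → 1 + 45.00639·e^(−0.122t) = 3.25056
e^(−0.122t) = 0.050005 → t = ln(19.99782)/0.122 = 2.99562/0.122

t ≈ 24.6 hours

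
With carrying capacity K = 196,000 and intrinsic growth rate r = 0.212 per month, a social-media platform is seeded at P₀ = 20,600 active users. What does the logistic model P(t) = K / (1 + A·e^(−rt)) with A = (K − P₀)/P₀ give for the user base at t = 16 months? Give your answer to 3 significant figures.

≈ 152,000 active users

A = (196000 − 20600)/20600 = 8.51456
P(16) = 196000 / (1 + 8.51456·e^(−0.212·16)) = 196000 / (1 + 8.51456·0.033641)
= 196000 / 1.28644 ≈ 152358.3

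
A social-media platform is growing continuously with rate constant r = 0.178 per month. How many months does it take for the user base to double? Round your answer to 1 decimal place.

doubling time ≈ 3.9 months

doubling time = ln(2) / |r| = 0.69315 / 0.178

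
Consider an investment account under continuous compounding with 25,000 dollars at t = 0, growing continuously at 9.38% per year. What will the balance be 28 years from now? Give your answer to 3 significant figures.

≈ 346,000 dollars

P(28) = 25000 · e^(0.0938·28) = 25000 · e^(2.6264)
= 25000 · 13.82391 ≈ 345597.85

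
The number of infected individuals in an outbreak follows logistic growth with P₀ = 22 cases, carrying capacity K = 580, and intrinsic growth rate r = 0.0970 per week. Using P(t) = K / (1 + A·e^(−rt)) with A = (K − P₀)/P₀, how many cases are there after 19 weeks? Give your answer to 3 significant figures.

A = (580 − 22)/22 = 25.36364
P(19) = 580 / (1 + 25.36364·e^(−0.097·19)) = 580 / (1 + 25.36364·0.158342)
= 580 / 5.01612 ≈ 115.63

≈ 116 cases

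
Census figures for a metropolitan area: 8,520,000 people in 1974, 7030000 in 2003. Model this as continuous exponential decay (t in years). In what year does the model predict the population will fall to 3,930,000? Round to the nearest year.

year 2091

r = ln(7030000/8520000) / 29 = -0.19223/29 ≈ -0.006629 per year
t = ln(3930000/8520000) / r = -0.77378/-0.006629 ≈ 116.73 years after 1974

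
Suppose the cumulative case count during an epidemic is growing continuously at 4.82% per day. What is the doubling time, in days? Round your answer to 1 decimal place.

doubling time = ln(2) / |r| = 0.69315 / 0.0482

doubling time ≈ 14.4 days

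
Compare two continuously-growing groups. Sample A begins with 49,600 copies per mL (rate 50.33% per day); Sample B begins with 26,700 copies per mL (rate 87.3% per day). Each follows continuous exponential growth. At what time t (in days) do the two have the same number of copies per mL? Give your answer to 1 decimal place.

t ≈ 1.7 days

49600·e^(0.5033t) = 26700·e^(0.873t)
49600/26700 = e^((0.873 − 0.5033)t) → ln(1.85768) = 0.3697·t
t = 0.61933 / 0.3697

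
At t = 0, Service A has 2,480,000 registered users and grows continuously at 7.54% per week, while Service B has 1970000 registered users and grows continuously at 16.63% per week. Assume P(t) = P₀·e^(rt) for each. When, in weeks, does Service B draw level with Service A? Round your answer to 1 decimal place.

2480000·e^(0.0754t) = 1970000·e^(0.1663t)
2480000/1970000 = e^((0.1663 − 0.0754)t) → ln(1.25888) = 0.0909·t
t = 0.23023 / 0.0909

t ≈ 2.5 weeks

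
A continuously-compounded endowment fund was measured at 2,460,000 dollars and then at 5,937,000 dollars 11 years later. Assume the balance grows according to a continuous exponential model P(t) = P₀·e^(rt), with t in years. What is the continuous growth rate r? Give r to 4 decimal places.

r ≈ 0.0801 per year

5937000 = 2460000 · e^(r·11)
e^(11r) = 5937000/2460000 = 2.41341
r = ln(2.41341) / 11 = 0.88104 / 11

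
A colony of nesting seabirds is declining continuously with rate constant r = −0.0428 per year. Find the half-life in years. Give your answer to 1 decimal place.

half-life = ln(2) / |r| = 0.69315 / 0.0428

half-life ≈ 16.2 years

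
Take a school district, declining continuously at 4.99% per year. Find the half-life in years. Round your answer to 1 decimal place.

half-life ≈ 13.9 years

half-life = ln(2) / |r| = 0.69315 / 0.0499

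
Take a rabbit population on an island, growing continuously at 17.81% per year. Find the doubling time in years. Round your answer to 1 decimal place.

doubling time ≈ 3.9 years

doubling time = ln(2) / |r| = 0.69315 / 0.1781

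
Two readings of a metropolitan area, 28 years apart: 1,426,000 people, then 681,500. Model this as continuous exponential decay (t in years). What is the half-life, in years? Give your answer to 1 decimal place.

half-life ≈ 26.3 years

r = ln(681500/1426000) / 28 = ln(0.47791) / 28 ≈ -0.026369 per year
half-life = ln 2 / |r| = 0.69315 / 0.026369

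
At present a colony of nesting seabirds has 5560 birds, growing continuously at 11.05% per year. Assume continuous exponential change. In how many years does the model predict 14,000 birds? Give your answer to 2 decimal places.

t ≈ 8.36 years

14000 = 5560 · e^(0.1105·t)
t = ln(14000/5560) / 0.1105 = ln(2.51799) / 0.1105 = 0.92346 / 0.1105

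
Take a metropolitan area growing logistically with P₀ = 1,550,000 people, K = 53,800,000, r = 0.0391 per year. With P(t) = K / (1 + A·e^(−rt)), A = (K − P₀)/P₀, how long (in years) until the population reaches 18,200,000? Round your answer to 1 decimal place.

t ≈ 72.8 years

A = (53800000 − 1550000)/1550000 = 33.70968
18200000 = 53800000/(1 + 33.70968·e^(−0.0391t)) → 1 + 33.70968·e^(−0.0391t) = 2.95604
e^(−0.0391t) = 0.058026 → t = ln(17.2336)/0.0391 = 2.84686/0.0391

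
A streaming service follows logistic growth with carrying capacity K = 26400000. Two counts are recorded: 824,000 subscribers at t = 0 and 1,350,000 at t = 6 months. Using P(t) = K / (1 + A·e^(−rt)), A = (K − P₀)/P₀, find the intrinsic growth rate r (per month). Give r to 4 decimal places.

A = (26400000 − 824000)/824000 = 31.03883
1350000 = 26400000/(1 + 31.03883·e^(−r·6)) → e^(−6r) = (19.55556 − 1)/31.03883 = 0.597817
r = −ln(0.597817)/6 = 0.51447/6

r ≈ 0.0857 per month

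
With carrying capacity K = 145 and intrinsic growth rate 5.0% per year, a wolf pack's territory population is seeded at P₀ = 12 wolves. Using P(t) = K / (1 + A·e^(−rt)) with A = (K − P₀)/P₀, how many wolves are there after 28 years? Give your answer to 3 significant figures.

≈ 38.8 wolves

A = (145 − 12)/12 = 11.08333
P(28) = 145 / (1 + 11.08333·e^(−0.05·28)) = 145 / (1 + 11.08333·0.246597)
= 145 / 3.73312 ≈ 38.84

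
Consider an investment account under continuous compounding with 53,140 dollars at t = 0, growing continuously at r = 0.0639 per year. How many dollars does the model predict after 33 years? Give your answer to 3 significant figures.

P(33) = 53140 · e^(0.0639·33) = 53140 · e^(2.1087)
= 53140 · 8.23753 ≈ 437742.11

≈ 438,000 dollars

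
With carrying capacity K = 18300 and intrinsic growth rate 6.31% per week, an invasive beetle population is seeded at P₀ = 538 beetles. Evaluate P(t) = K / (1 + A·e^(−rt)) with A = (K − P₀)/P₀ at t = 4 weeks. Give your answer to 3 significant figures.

≈ 687 beetles

A = (18300 − 538)/538 = 33.01487
P(4) = 18300 / (1 + 33.01487·e^(−0.0631·4)) = 18300 / (1 + 33.01487·0.776934)
= 18300 / 26.65037 ≈ 686.67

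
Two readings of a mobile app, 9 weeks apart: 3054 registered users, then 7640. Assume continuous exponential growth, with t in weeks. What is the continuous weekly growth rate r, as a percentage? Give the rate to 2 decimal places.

7640 = 3054 · e^(r·9)
e^(9r) = 7640/3054 = 2.50164
r = ln(2.50164) / 9 = 0.91695 / 9

r ≈ 10.19% per week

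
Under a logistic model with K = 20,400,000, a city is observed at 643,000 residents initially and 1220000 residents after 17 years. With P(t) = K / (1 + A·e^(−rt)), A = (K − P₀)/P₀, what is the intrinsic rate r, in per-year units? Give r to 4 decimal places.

A = (20400000 − 643000)/643000 = 30.72628
1220000 = 20400000/(1 + 30.72628·e^(−r·17)) → e^(−17r) = (16.72131 − 1)/30.72628 = 0.511657
r = −ln(0.511657)/17 = 0.6701/17

r ≈ 0.0394 per year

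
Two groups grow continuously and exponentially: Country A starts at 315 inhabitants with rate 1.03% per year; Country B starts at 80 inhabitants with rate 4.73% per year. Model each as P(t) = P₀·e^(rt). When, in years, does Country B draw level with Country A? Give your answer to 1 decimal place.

t ≈ 37.0 years

315·e^(0.0103t) = 80·e^(0.0473t)
315/80 = e^((0.0473 − 0.0103)t) → ln(3.9375) = 0.037·t
t = 1.37055 / 0.037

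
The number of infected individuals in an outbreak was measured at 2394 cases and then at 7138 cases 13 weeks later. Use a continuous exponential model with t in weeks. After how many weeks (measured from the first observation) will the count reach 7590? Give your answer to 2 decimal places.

r = ln(7138/2394) / 13 ≈ 0.084036 per week
t = ln(7590/2394) / r = 1.15387 / 0.084036 ≈ 13.731

t ≈ 13.73 weeks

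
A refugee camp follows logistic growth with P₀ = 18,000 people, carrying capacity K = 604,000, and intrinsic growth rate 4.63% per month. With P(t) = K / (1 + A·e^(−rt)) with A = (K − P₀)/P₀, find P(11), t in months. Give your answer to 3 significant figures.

≈ 29,400 people

A = (604000 − 18000)/18000 = 32.55556
P(11) = 604000 / (1 + 32.55556·e^(−0.0463·11)) = 604000 / (1 + 32.55556·0.600916)
= 604000 / 20.56316 ≈ 29372.92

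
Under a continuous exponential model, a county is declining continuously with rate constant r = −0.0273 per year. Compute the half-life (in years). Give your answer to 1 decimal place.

half-life ≈ 25.4 years

half-life = ln(2) / |r| = 0.69315 / 0.0273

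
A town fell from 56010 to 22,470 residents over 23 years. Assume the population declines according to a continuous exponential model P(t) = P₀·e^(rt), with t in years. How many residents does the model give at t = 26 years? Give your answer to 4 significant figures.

r = ln(22470/56010) / 23 ≈ -0.039711 per year
P(26) = 56010 · e^(-0.039711·26) = 56010 · 0.35612 ≈ 19946.4

≈ 19,950 residents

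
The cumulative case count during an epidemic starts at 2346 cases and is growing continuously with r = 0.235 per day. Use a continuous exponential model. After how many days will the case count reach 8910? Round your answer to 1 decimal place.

8910 = 2346 · e^(0.235·t)
t = ln(8910/2346) / 0.235 = ln(3.79795) / 0.235 = 1.33446 / 0.235

t ≈ 5.7 days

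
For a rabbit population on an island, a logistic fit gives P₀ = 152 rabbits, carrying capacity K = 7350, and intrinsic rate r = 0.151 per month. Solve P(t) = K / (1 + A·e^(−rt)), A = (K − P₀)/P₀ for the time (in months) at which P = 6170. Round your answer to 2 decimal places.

A = (7350 − 152)/152 = 47.35526
6170 = 7350/(1 + 47.35526·e^(−0.151t)) → 1 + 47.35526·e^(−0.151t) = 1.19125
e^(−0.151t) = 0.004039 → t = ln(247.61184)/0.151 = 5.51186/0.151

t ≈ 36.50 months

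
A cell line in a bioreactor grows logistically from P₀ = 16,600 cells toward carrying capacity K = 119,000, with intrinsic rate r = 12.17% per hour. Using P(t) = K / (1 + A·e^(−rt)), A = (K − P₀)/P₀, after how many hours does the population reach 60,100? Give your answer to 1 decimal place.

t ≈ 15.1 hours

A = (119000 − 16600)/16600 = 6.16867
60100 = 119000/(1 + 6.16867·e^(−0.1217t)) → 1 + 6.16867·e^(−0.1217t) = 1.98003
e^(−0.1217t) = 0.158873 → t = ln(6.29435)/0.1217 = 1.83965/0.1217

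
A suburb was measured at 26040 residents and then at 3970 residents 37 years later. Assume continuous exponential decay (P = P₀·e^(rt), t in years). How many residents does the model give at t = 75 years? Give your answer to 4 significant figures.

r = ln(3970/26040) / 37 ≈ -0.050834 per year
P(75) = 26040 · e^(-0.050834·75) = 26040 · 0.02209 ≈ 575.26

≈ 575.3 residents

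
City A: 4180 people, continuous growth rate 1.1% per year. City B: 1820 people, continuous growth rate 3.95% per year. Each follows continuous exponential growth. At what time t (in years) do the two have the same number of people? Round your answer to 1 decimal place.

t ≈ 29.2 years

4180·e^(0.011t) = 1820·e^(0.0395t)
4180/1820 = e^((0.0395 − 0.011)t) → ln(2.2967) = 0.0285·t
t = 0.83147 / 0.0285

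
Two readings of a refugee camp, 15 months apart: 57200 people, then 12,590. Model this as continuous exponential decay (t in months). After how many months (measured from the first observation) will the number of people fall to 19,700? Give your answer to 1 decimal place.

r = ln(12590/57200) / 15 ≈ -0.10091 per month
t = ln(19700/57200) / r = -1.06594 / -0.10091 ≈ 10.563

t ≈ 10.6 months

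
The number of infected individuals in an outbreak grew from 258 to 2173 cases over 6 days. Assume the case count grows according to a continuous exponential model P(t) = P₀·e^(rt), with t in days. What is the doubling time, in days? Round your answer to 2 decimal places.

r = ln(2173/258) / 6 = ln(8.42248) / 6 ≈ 0.355151 per day
doubling time = ln 2 / |r| = 0.69315 / 0.355151

doubling time ≈ 1.95 days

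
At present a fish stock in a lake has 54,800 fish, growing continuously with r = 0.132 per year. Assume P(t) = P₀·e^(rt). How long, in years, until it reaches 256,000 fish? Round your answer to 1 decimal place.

t ≈ 11.7 years

256000 = 54800 · e^(0.132·t)
t = ln(256000/54800) / 0.132 = ln(4.67153) / 0.132 = 1.54149 / 0.132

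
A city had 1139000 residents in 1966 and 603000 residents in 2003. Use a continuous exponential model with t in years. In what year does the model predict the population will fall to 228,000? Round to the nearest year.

year 2060

r = ln(603000/1139000) / 37 = -0.63599/37 ≈ -0.017189 per year
t = ln(228000/1139000) / r = -1.60856/-0.017189 ≈ 93.58 years after 1966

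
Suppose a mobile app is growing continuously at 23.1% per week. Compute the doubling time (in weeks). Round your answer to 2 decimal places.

doubling time = ln(2) / |r| = 0.69315 / 0.231

doubling time ≈ 3.00 weeks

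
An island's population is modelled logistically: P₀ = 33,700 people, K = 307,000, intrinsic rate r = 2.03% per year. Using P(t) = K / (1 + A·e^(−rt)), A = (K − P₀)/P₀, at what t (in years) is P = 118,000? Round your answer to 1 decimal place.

A = (307000 − 33700)/33700 = 8.10979
118000 = 307000/(1 + 8.10979·e^(−0.0203t)) → 1 + 8.10979·e^(−0.0203t) = 2.60169
e^(−0.0203t) = 0.197501 → t = ln(5.06326)/0.0203 = 1.62201/0.0203

t ≈ 79.9 years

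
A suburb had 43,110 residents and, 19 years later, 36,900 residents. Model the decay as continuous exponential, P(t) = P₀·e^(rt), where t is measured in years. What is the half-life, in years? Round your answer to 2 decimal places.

half-life ≈ 84.67 years

r = ln(36900/43110) / 19 = ln(0.85595) / 19 ≈ -0.008186 per year
half-life = ln 2 / |r| = 0.69315 / 0.008186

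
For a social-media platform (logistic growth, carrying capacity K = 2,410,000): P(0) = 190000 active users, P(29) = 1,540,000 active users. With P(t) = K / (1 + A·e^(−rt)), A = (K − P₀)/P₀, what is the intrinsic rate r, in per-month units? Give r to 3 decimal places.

r ≈ 0.104 per month

A = (2410000 − 190000)/190000 = 11.68421
1540000 = 2410000/(1 + 11.68421·e^(−r·29)) → e^(−29r) = (1.56494 − 1)/11.68421 = 0.04835
r = −ln(0.04835)/29 = 3.02928/29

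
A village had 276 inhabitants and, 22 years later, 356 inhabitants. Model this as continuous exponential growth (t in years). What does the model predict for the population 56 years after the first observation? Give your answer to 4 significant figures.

r = ln(356/276) / 22 ≈ 0.01157 per year
P(56) = 276 · e^(0.01157·56) = 276 · 1.91151 ≈ 527.58

≈ 527.6 inhabitants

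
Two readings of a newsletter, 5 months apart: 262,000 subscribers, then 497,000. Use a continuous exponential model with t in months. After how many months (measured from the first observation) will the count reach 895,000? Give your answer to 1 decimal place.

r = ln(497000/262000) / 5 ≈ 0.128049 per month
t = ln(895000/262000) / r = 1.22848 / 0.128049 ≈ 9.594

t ≈ 9.6 months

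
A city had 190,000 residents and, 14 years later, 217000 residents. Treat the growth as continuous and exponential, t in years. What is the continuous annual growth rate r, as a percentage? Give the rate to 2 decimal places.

217000 = 190000 · e^(r·14)
e^(14r) = 217000/190000 = 1.14211
r = ln(1.14211) / 14 = 0.13287 / 14

r ≈ 0.95% per year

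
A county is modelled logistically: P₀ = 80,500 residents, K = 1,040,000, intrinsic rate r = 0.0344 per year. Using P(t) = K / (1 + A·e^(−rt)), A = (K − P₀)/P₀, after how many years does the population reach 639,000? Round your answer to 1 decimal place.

t ≈ 85.6 years

A = (1040000 − 80500)/80500 = 11.91925
639000 = 1040000/(1 + 11.91925·e^(−0.0344t)) → 1 + 11.91925·e^(−0.0344t) = 1.62754
e^(−0.0344t) = 0.05265 → t = ln(18.99353)/0.0344 = 2.9441/0.0344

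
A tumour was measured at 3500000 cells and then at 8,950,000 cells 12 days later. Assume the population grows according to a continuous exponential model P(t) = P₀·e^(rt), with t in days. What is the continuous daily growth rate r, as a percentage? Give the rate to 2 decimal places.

r ≈ 7.82% per day

8950000 = 3500000 · e^(r·12)
e^(12r) = 8950000/3500000 = 2.55714
r = ln(2.55714) / 12 = 0.93889 / 12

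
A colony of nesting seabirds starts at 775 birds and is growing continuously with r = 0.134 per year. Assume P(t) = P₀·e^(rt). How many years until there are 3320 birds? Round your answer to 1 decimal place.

3320 = 775 · e^(0.134·t)
t = ln(3320/775) / 0.134 = ln(4.28387) / 0.134 = 1.45486 / 0.134

t ≈ 10.9 years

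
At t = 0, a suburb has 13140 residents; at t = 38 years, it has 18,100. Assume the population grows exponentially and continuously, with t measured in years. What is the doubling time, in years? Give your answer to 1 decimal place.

doubling time ≈ 82.2 years

r = ln(18100/13140) / 38 = ln(1.37747) / 38 ≈ 0.008428 per year
doubling time = ln 2 / |r| = 0.69315 / 0.008428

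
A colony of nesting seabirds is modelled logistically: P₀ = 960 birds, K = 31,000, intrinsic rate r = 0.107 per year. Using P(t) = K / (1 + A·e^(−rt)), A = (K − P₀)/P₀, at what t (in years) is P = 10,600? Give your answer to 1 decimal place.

t ≈ 26.1 years

A = (31000 − 960)/960 = 31.29167
10600 = 31000/(1 + 31.29167·e^(−0.107t)) → 1 + 31.29167·e^(−0.107t) = 2.92453
e^(−0.107t) = 0.061503 → t = ln(16.2594)/0.107 = 2.78867/0.107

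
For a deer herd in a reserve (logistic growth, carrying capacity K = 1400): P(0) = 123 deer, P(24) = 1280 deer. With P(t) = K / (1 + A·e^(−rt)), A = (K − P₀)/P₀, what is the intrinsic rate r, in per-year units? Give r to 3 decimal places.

r ≈ 0.196 per year

A = (1400 − 123)/123 = 10.38211
1280 = 1400/(1 + 10.38211·e^(−r·24)) → e^(−24r) = (1.09375 − 1)/10.38211 = 0.00903
r = −ln(0.00903)/24 = 4.70721/24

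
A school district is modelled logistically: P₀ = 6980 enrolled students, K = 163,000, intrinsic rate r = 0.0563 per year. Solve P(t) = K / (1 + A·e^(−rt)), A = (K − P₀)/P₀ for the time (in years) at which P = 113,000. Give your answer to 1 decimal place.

A = (163000 − 6980)/6980 = 22.35244
113000 = 163000/(1 + 22.35244·e^(−0.0563t)) → 1 + 22.35244·e^(−0.0563t) = 1.44248
e^(−0.0563t) = 0.019796 → t = ln(50.5165)/0.0563 = 3.9223/0.0563

t ≈ 69.7 years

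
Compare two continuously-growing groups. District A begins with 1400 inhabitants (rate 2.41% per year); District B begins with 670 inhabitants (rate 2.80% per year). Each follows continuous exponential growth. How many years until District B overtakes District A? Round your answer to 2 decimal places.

t ≈ 188.96 years

1400·e^(0.0241t) = 670·e^(0.028t)
1400/670 = e^((0.028 − 0.0241)t) → ln(2.08955) = 0.0039·t
t = 0.73695 / 0.0039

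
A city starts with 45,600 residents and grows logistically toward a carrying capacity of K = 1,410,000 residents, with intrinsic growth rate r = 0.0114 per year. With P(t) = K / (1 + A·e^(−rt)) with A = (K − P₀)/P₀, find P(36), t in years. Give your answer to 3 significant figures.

A = (1410000 − 45600)/45600 = 29.92105
P(36) = 1410000 / (1 + 29.92105·e^(−0.0114·36)) = 1410000 / (1 + 29.92105·0.663385)
= 1410000 / 20.84917 ≈ 67628.58

≈ 67,600 residents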